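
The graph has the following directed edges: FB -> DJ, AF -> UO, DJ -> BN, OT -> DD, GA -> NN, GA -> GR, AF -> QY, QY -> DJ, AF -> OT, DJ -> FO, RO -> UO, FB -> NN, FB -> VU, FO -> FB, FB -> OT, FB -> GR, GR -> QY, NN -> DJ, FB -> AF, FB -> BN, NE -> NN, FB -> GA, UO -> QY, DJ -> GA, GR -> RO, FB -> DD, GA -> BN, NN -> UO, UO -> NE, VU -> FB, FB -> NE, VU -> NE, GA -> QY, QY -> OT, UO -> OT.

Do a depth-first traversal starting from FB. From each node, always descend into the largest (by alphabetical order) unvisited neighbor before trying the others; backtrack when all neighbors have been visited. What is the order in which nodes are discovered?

FB VU NE NN UO QY OT DD DJ GA GR RO BN FO AF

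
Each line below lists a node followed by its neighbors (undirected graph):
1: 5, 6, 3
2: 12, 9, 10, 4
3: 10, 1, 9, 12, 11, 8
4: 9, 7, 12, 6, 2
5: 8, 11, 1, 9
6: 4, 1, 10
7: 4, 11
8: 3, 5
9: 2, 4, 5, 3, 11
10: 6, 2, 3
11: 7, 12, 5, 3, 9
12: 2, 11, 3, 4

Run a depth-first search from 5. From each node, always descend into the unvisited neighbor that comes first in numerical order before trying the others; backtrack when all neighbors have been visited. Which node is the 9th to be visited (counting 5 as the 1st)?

10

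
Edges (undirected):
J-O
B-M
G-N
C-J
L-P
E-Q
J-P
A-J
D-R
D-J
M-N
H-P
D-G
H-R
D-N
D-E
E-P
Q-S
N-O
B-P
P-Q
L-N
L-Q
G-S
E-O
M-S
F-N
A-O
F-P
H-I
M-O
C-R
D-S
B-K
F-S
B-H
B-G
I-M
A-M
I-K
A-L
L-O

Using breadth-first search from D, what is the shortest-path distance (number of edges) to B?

2

Level 0: D
Level 1: E, G, J, N, R, S
Level 2: A, B, C, F, H, L, M, O, P, Q
Level 3: I, K
B first appears at level 2.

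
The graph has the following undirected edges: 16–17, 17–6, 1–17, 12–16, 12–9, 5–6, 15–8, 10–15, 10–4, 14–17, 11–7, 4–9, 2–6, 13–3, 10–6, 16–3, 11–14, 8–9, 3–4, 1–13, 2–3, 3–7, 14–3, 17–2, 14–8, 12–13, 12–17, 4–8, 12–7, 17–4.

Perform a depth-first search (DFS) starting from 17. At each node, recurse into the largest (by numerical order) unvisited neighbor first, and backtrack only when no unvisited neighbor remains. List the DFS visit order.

17 16 12 13 3 14 11 7 8 15 10 6 5 2 4 9 1

Visit 17
17 → 16
16 → 12
12 → 13
13 → 3
3 → 14
14 → 11
11 → 7
14 → 8
8 → 15
15 → 10
10 → 6
6 → 5
6 → 2
10 → 4
4 → 9
13 → 1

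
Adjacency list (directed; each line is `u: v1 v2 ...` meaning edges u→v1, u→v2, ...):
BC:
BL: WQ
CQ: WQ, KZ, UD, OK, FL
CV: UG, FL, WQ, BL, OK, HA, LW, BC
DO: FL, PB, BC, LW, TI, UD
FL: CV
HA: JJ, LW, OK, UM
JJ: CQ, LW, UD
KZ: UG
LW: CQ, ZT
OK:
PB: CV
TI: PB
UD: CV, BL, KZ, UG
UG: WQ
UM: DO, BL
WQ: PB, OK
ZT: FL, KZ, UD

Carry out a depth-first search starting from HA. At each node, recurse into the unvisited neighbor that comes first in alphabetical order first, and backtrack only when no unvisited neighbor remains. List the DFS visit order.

HA, JJ, CQ, FL, CV, BC, BL, WQ, OK, PB, LW, ZT, KZ, UG, UD, UM, DO, TI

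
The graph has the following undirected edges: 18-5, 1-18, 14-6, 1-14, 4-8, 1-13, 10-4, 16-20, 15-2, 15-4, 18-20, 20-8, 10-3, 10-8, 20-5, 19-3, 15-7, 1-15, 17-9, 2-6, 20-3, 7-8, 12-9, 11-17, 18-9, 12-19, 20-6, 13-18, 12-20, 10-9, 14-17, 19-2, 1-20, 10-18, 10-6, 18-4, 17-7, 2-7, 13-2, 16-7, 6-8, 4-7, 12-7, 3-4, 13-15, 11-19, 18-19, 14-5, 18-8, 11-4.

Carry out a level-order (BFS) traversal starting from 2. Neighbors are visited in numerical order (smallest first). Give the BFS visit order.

2 6 7 13 15 19 8 10 14 20 4 12 16 17 1 18 3 11 9 5

Visit 2; enqueue 6, 7, 13, 15, 19 → queue [6, 7, 13, 15, 19]
Visit 6; enqueue 8, 10, 14, 20 → queue [7, 13, 15, 19, 8, 10, 14, 20]
Visit 7; enqueue 4, 12, 16, 17 → queue [13, 15, 19, 8, 10, 14, 20, 4, 12, 16, 17]
Visit 13; enqueue 1, 18 → queue [15, 19, 8, 10, 14, 20, 4, 12, 16, 17, 1, 18]
Visit 15 → queue [19, 8, 10, 14, 20, 4, 12, 16, 17, 1, 18]
Visit 19; enqueue 3, 11 → queue [8, 10, 14, 20, 4, 12, 16, 17, 1, 18, 3, 11]
Visit 8 → queue [10, 14, 20, 4, 12, 16, 17, 1, 18, 3, 11]
Visit 10; enqueue 9 → queue [14, 20, 4, 12, 16, 17, 1, 18, 3, 11, 9]
Visit 14; enqueue 5 → queue [20, 4, 12, 16, 17, 1, 18, 3, 11, 9, 5]
Visit 20 → queue [4, 12, 16, 17, 1, 18, 3, 11, 9, 5]
Visit 4 → queue [12, 16, 17, 1, 18, 3, 11, 9, 5]
Visit 12 → queue [16, 17, 1, 18, 3, 11, 9, 5]
Visit 16 → queue [17, 1, 18, 3, 11, 9, 5]
Visit 17 → queue [1, 18, 3, 11, 9, 5]
Visit 1 → queue [18, 3, 11, 9, 5]
Visit 18 → queue [3, 11, 9, 5]
Visit 3 → queue [11, 9, 5]
Visit 11 → queue [9, 5]
Visit 9 → queue [5]
Visit 5 → queue []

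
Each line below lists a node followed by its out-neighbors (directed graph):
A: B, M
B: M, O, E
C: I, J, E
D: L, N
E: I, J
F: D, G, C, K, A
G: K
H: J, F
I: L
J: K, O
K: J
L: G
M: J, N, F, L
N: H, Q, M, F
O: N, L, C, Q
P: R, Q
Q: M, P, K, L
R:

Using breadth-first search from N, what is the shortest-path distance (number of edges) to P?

2

Level 0: N
Level 1: F, H, M, Q
Level 2: A, C, D, G, J, K, L, P
Level 3: B, E, I, O, R
P first appears at level 2.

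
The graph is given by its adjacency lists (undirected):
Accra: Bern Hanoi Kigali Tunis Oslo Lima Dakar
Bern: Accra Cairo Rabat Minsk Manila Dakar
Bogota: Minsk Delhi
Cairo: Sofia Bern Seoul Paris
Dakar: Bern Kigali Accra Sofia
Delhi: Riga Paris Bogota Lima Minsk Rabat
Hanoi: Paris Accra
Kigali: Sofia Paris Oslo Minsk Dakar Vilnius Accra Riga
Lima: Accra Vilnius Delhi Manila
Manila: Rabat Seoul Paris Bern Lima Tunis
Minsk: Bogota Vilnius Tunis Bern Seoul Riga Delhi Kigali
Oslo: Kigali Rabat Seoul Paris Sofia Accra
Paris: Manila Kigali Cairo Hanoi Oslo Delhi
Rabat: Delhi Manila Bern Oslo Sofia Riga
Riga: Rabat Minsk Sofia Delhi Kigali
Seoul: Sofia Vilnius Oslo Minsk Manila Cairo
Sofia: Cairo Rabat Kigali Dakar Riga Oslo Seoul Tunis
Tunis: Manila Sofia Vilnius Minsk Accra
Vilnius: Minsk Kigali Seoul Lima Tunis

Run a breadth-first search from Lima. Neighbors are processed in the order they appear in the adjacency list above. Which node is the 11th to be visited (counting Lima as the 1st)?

Dakar

Visit Lima; enqueue Accra, Vilnius, Delhi, Manila → queue [Accra, Vilnius, Delhi, Manila]
Visit Accra; enqueue Bern, Hanoi, Kigali, Tunis, Oslo, Dakar → queue [Vilnius, Delhi, Manila, Bern, Hanoi, Kigali, Tunis, Oslo, Dakar]
Visit Vilnius; enqueue Minsk, Seoul → queue [Delhi, Manila, Bern, Hanoi, Kigali, Tunis, Oslo, Dakar, Minsk, Seoul]
Visit Delhi; enqueue Riga, Paris, Bogota, Rabat → queue [Manila, Bern, Hanoi, Kigali, Tunis, Oslo, Dakar, Minsk, Seoul, Riga, Paris, Bogota, Rabat]
Visit Manila → queue [Bern, Hanoi, Kigali, Tunis, Oslo, Dakar, Minsk, Seoul, Riga, Paris, Bogota, Rabat]
Visit Bern; enqueue Cairo → queue [Hanoi, Kigali, Tunis, Oslo, Dakar, Minsk, Seoul, Riga, Paris, Bogota, Rabat, Cairo]
Visit Hanoi → queue [Kigali, Tunis, Oslo, Dakar, Minsk, Seoul, Riga, Paris, Bogota, Rabat, Cairo]
Visit Kigali; enqueue Sofia → queue [Tunis, Oslo, Dakar, Minsk, Seoul, Riga, Paris, Bogota, Rabat, Cairo, Sofia]
Visit Tunis → queue [Oslo, Dakar, Minsk, Seoul, Riga, Paris, Bogota, Rabat, Cairo, Sofia]
Visit Oslo → queue [Dakar, Minsk, Seoul, Riga, Paris, Bogota, Rabat, Cairo, Sofia]
Visit Dakar → queue [Minsk, Seoul, Riga, Paris, Bogota, Rabat, Cairo, Sofia]
Visit Minsk → queue [Seoul, Riga, Paris, Bogota, Rabat, Cairo, Sofia]
Visit Seoul → queue [Riga, Paris, Bogota, Rabat, Cairo, Sofia]
Visit Riga → queue [Paris, Bogota, Rabat, Cairo, Sofia]
Visit Paris → queue [Bogota, Rabat, Cairo, Sofia]
Visit Bogota → queue [Rabat, Cairo, Sofia]
Visit Rabat → queue [Cairo, Sofia]
Visit Cairo → queue [Sofia]
Visit Sofia → queue []

Visit order: Lima, Accra, Vilnius, Delhi, Manila, Bern, Hanoi, Kigali, Tunis, Oslo, Dakar, Minsk, Seoul, Riga, Paris, Bogota, Rabat, Cairo, Sofia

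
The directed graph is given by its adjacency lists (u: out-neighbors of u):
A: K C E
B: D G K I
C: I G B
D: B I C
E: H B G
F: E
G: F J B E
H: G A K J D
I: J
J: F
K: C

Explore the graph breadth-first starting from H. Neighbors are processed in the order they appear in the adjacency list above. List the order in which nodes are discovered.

H, G, A, K, J, D, F, B, E, C, I

Visit H; enqueue G, A, K, J, D → queue [G, A, K, J, D]
Visit G; enqueue F, B, E → queue [A, K, J, D, F, B, E]
Visit A; enqueue C → queue [K, J, D, F, B, E, C]
Visit K → queue [J, D, F, B, E, C]
Visit J → queue [D, F, B, E, C]
Visit D; enqueue I → queue [F, B, E, C, I]
Visit F → queue [B, E, C, I]
Visit B → queue [E, C, I]
Visit E → queue [C, I]
Visit C → queue [I]
Visit I → queue []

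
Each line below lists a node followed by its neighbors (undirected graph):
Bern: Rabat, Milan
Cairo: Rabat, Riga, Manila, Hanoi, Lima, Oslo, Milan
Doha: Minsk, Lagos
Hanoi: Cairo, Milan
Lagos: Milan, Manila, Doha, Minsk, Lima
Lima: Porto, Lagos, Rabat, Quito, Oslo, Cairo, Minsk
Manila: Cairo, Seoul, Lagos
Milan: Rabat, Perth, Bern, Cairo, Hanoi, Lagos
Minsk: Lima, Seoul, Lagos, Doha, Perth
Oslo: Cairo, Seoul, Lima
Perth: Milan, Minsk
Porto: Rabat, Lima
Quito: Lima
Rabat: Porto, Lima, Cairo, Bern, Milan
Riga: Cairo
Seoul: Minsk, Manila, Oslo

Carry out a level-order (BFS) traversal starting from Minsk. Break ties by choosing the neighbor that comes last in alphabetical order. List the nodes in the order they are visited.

Visit Minsk; enqueue Seoul, Perth, Lima, Lagos, Doha → queue [Seoul, Perth, Lima, Lagos, Doha]
Visit Seoul; enqueue Oslo, Manila → queue [Perth, Lima, Lagos, Doha, Oslo, Manila]
Visit Perth; enqueue Milan → queue [Lima, Lagos, Doha, Oslo, Manila, Milan]
Visit Lima; enqueue Rabat, Quito, Porto, Cairo → queue [Lagos, Doha, Oslo, Manila, Milan, Rabat, Quito, Porto, Cairo]
Visit Lagos → queue [Doha, Oslo, Manila, Milan, Rabat, Quito, Porto, Cairo]
Visit Doha → queue [Oslo, Manila, Milan, Rabat, Quito, Porto, Cairo]
Visit Oslo → queue [Manila, Milan, Rabat, Quito, Porto, Cairo]
Visit Manila → queue [Milan, Rabat, Quito, Porto, Cairo]
Visit Milan; enqueue Hanoi, Bern → queue [Rabat, Quito, Porto, Cairo, Hanoi, Bern]
Visit Rabat → queue [Quito, Porto, Cairo, Hanoi, Bern]
Visit Quito → queue [Porto, Cairo, Hanoi, Bern]
Visit Porto → queue [Cairo, Hanoi, Bern]
Visit Cairo; enqueue Riga → queue [Hanoi, Bern, Riga]
Visit Hanoi → queue [Bern, Riga]
Visit Bern → queue [Riga]
Visit Riga → queue []

Minsk, Seoul, Perth, Lima, Lagos, Doha, Oslo, Manila, Milan, Rabat, Quito, Porto, Cairo, Hanoi, Bern, Riga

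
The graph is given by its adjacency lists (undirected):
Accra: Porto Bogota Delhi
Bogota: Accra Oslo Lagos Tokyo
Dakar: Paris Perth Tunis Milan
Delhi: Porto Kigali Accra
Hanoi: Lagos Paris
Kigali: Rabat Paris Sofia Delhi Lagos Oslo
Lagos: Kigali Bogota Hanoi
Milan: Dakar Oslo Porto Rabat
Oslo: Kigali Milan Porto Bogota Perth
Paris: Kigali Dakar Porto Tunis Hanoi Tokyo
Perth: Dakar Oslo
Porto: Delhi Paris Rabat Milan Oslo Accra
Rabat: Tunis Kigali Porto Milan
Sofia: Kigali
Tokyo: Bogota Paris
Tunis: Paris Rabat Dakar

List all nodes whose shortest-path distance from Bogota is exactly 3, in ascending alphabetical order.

Level 0: Bogota
Level 1: Accra, Lagos, Oslo, Tokyo
Level 2: Delhi, Hanoi, Kigali, Milan, Paris, Perth, Porto
Level 3: Dakar, Rabat, Sofia, Tunis

Dakar, Rabat, Sofia, Tunis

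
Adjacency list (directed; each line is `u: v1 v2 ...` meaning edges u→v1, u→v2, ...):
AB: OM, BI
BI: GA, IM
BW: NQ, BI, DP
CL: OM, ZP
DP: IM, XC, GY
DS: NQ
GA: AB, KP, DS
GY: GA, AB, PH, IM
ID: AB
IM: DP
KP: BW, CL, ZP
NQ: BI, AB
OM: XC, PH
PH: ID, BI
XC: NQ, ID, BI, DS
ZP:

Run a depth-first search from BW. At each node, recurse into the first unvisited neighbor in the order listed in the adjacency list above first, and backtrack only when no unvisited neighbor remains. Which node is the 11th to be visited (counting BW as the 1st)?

KP

Visit BW
BW → NQ
NQ → BI
BI → GA
GA → AB
AB → OM
OM → XC
XC → ID
XC → DS
OM → PH
GA → KP
KP → CL
CL → ZP
BI → IM
IM → DP
DP → GY

Visit order: BW, NQ, BI, GA, AB, OM, XC, ID, DS, PH, KP, CL, ZP, IM, DP, GY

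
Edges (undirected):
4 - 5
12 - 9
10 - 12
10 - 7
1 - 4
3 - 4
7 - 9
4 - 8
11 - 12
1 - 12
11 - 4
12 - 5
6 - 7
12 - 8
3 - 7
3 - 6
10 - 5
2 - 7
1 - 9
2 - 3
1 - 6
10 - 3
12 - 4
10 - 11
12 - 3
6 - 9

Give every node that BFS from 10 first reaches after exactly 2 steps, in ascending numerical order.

1, 2, 4, 6, 8, 9

Level 0: 10
Level 1: 3, 5, 7, 11, 12
Level 2: 1, 2, 4, 6, 8, 9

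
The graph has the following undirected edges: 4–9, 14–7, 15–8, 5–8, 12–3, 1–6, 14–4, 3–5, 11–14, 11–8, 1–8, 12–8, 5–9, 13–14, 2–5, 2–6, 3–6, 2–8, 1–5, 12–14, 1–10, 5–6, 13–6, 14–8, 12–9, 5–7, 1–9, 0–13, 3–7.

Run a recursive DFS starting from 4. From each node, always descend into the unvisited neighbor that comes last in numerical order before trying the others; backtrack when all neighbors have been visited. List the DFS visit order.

4 14 13 6 5 9 12 8 15 11 2 1 10 3 7 0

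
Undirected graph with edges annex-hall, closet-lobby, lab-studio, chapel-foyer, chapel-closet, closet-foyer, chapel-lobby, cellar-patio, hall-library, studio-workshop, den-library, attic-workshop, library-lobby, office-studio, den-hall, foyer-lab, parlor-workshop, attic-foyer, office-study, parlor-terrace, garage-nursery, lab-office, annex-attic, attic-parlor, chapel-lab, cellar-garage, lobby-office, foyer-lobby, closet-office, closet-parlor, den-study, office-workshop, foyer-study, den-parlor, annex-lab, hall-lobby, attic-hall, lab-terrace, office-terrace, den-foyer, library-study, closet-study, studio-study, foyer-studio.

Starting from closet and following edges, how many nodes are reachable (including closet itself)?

BFS from closet visits: closet, chapel, foyer, lobby, office, parlor, study, lab, attic, den, studio, hall, library, terrace, workshop, annex
Reachable nodes: 16 of 20 total.

16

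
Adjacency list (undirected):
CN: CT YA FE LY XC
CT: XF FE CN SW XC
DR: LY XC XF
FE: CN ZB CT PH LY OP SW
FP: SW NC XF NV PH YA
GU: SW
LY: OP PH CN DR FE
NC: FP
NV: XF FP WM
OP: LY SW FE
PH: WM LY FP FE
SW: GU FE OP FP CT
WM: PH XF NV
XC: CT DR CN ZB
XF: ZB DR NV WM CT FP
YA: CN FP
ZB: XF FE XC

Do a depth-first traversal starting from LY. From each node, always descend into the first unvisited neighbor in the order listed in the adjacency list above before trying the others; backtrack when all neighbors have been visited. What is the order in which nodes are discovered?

LY, OP, SW, GU, FE, CN, CT, XF, ZB, XC, DR, NV, FP, NC, PH, WM, YA

Visit LY
LY → OP
OP → SW
SW → GU
SW → FE
FE → CN
CN → CT
CT → XF
XF → ZB
ZB → XC
XC → DR
XF → NV
NV → FP
FP → NC
FP → PH
PH → WM
FP → YA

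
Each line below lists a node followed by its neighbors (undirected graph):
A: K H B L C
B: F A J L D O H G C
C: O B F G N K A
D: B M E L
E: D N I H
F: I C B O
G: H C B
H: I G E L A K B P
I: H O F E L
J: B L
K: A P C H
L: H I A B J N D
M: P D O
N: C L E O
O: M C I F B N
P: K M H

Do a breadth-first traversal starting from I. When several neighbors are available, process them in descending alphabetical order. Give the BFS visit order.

I, O, L, H, F, E, N, M, C, B, J, D, A, P, K, G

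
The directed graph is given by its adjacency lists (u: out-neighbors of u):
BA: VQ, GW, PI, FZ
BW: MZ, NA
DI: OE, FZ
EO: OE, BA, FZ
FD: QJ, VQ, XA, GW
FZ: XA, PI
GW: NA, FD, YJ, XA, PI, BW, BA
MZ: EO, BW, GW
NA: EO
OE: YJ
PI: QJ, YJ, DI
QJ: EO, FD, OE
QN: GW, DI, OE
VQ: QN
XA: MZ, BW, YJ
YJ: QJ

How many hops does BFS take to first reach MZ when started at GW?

2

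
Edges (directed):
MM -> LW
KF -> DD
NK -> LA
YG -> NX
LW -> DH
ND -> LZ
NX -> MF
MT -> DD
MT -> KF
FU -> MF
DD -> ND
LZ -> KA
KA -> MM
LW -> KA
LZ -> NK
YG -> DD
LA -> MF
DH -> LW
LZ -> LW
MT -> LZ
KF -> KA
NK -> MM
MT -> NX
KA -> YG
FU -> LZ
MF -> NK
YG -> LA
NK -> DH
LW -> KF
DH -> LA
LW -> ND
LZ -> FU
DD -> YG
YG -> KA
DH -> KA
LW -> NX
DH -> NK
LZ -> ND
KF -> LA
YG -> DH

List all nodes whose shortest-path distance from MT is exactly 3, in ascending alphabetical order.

Level 0: MT
Level 1: DD, KF, LZ, NX
Level 2: FU, KA, LA, LW, MF, ND, NK, YG
Level 3: DH, MM

DH, MM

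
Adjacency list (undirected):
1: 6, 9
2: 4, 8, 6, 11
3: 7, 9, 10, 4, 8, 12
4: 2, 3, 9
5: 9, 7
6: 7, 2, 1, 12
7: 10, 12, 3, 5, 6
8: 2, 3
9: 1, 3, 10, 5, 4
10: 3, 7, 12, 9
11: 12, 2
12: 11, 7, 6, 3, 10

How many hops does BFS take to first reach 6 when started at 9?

Level 0: 9
Level 1: 1, 3, 4, 5, 10
Level 2: 2, 6, 7, 8, 12
Level 3: 11
6 first appears at level 2.

2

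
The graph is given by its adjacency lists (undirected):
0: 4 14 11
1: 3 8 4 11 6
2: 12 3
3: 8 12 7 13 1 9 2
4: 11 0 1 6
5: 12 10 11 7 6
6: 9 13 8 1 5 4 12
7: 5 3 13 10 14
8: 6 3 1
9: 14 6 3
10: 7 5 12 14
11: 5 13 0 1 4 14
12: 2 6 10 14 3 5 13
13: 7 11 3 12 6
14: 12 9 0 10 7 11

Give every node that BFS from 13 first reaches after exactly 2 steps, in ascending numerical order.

Level 0: 13
Level 1: 3, 6, 7, 11, 12
Level 2: 0, 1, 2, 4, 5, 8, 9, 10, 14

0, 1, 2, 4, 5, 8, 9, 10, 14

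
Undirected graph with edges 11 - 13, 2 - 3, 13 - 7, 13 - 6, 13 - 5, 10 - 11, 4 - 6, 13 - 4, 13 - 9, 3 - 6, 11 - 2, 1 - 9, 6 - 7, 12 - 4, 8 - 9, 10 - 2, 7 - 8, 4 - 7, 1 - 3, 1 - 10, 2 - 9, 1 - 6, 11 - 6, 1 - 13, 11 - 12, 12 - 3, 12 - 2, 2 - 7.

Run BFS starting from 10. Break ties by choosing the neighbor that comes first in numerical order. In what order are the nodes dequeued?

10, 1, 2, 11, 3, 6, 9, 13, 7, 12, 4, 8, 5

Visit 10; enqueue 1, 2, 11 → queue [1, 2, 11]
Visit 1; enqueue 3, 6, 9, 13 → queue [2, 11, 3, 6, 9, 13]
Visit 2; enqueue 7, 12 → queue [11, 3, 6, 9, 13, 7, 12]
Visit 11 → queue [3, 6, 9, 13, 7, 12]
Visit 3 → queue [6, 9, 13, 7, 12]
Visit 6; enqueue 4 → queue [9, 13, 7, 12, 4]
Visit 9; enqueue 8 → queue [13, 7, 12, 4, 8]
Visit 13; enqueue 5 → queue [7, 12, 4, 8, 5]
Visit 7 → queue [12, 4, 8, 5]
Visit 12 → queue [4, 8, 5]
Visit 4 → queue [8, 5]
Visit 8 → queue [5]
Visit 5 → queue []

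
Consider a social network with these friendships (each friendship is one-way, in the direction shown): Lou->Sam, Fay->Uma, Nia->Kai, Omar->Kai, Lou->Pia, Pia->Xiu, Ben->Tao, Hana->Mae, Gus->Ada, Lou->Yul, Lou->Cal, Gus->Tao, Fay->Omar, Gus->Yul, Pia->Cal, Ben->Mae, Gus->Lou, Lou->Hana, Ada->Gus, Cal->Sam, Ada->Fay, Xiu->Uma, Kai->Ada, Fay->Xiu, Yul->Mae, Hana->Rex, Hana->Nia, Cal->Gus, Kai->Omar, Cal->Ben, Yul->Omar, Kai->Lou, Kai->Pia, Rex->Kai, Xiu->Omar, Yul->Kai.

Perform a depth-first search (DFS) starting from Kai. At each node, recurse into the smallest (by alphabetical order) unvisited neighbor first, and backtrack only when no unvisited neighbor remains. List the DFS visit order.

Visit Kai
Kai → Ada
Ada → Fay
Fay → Omar
Fay → Uma
Fay → Xiu
Ada → Gus
Gus → Lou
Lou → Cal
Cal → Ben
Ben → Mae
Ben → Tao
Cal → Sam
Lou → Hana
Hana → Nia
Hana → Rex
Lou → Pia
Lou → Yul

Kai -> Ada -> Fay -> Omar -> Uma -> Xiu -> Gus -> Lou -> Cal -> Ben -> Mae -> Tao -> Sam -> Hana -> Nia -> Rex -> Pia -> Yul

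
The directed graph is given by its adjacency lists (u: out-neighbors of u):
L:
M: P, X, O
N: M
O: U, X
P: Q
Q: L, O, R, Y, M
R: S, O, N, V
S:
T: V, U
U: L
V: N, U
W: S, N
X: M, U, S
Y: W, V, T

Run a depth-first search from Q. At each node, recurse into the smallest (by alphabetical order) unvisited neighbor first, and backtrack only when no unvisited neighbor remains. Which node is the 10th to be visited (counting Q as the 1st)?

Visit Q
Q → L
Q → M
M → O
O → U
O → X
X → S
M → P
Q → R
R → N
R → V
Q → Y
Y → T
Y → W

Visit order: Q, L, M, O, U, X, S, P, R, N, V, Y, T, W

N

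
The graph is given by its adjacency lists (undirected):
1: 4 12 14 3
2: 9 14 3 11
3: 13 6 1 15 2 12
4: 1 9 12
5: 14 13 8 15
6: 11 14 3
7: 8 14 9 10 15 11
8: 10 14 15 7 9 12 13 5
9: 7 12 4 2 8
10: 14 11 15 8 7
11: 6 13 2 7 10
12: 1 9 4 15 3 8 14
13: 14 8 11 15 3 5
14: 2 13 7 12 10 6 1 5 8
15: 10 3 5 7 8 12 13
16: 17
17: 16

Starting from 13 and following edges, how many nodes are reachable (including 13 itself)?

BFS from 13 visits: 13, 3, 5, 8, 11, 14, 15, 1, 2, 6, 12, 7, 9, 10, 4
Reachable nodes: 15 of 17 total.

15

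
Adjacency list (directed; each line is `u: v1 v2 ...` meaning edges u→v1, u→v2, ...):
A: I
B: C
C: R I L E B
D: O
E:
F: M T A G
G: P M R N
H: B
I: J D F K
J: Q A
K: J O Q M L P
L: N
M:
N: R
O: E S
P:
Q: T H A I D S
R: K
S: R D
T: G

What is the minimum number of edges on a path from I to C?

Level 0: I
Level 1: D, F, J, K
Level 2: A, G, L, M, O, P, Q, T
Level 3: E, H, N, R, S
Level 4: B
Level 5: C
C first appears at level 5.

5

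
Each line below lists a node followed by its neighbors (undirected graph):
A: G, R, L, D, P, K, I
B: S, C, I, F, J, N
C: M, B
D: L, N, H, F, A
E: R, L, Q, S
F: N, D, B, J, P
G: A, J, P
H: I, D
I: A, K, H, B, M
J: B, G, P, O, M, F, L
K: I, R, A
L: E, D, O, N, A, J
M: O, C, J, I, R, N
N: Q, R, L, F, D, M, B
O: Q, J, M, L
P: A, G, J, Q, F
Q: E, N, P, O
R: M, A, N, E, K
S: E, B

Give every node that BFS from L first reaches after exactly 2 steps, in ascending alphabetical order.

B, F, G, H, I, K, M, P, Q, R, S

Level 0: L
Level 1: A, D, E, J, N, O
Level 2: B, F, G, H, I, K, M, P, Q, R, S
Level 3: C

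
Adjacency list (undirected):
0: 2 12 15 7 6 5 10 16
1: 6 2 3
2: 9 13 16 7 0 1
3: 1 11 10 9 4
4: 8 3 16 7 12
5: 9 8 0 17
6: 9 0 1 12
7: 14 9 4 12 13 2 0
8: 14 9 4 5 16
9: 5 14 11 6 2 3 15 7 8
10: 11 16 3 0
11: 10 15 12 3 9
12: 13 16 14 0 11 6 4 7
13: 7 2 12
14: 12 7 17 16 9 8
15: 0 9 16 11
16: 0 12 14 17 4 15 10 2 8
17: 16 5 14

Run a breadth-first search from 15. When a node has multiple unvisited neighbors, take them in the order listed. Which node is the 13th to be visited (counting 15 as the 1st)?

Visit 15; enqueue 0, 9, 16, 11 → queue [0, 9, 16, 11]
Visit 0; enqueue 2, 12, 7, 6, 5, 10 → queue [9, 16, 11, 2, 12, 7, 6, 5, 10]
Visit 9; enqueue 14, 3, 8 → queue [16, 11, 2, 12, 7, 6, 5, 10, 14, 3, 8]
Visit 16; enqueue 17, 4 → queue [11, 2, 12, 7, 6, 5, 10, 14, 3, 8, 17, 4]
Visit 11 → queue [2, 12, 7, 6, 5, 10, 14, 3, 8, 17, 4]
Visit 2; enqueue 13, 1 → queue [12, 7, 6, 5, 10, 14, 3, 8, 17, 4, 13, 1]
Visit 12 → queue [7, 6, 5, 10, 14, 3, 8, 17, 4, 13, 1]
Visit 7 → queue [6, 5, 10, 14, 3, 8, 17, 4, 13, 1]
Visit 6 → queue [5, 10, 14, 3, 8, 17, 4, 13, 1]
Visit 5 → queue [10, 14, 3, 8, 17, 4, 13, 1]
Visit 10 → queue [14, 3, 8, 17, 4, 13, 1]
Visit 14 → queue [3, 8, 17, 4, 13, 1]
Visit 3 → queue [8, 17, 4, 13, 1]
Visit 8 → queue [17, 4, 13, 1]
Visit 17 → queue [4, 13, 1]
Visit 4 → queue [13, 1]
Visit 13 → queue [1]
Visit 1 → queue []

Visit order: 15, 0, 9, 16, 11, 2, 12, 7, 6, 5, 10, 14, 3, 8, 17, 4, 13, 1

3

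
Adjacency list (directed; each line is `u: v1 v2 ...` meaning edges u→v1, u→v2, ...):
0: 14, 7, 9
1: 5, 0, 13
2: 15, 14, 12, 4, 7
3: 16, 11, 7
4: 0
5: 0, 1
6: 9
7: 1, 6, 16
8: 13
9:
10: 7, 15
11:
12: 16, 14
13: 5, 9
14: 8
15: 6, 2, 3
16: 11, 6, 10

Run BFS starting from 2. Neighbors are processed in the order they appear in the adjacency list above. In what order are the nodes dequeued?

Visit 2; enqueue 15, 14, 12, 4, 7 → queue [15, 14, 12, 4, 7]
Visit 15; enqueue 6, 3 → queue [14, 12, 4, 7, 6, 3]
Visit 14; enqueue 8 → queue [12, 4, 7, 6, 3, 8]
Visit 12; enqueue 16 → queue [4, 7, 6, 3, 8, 16]
Visit 4; enqueue 0 → queue [7, 6, 3, 8, 16, 0]
Visit 7; enqueue 1 → queue [6, 3, 8, 16, 0, 1]
Visit 6; enqueue 9 → queue [3, 8, 16, 0, 1, 9]
Visit 3; enqueue 11 → queue [8, 16, 0, 1, 9, 11]
Visit 8; enqueue 13 → queue [16, 0, 1, 9, 11, 13]
Visit 16; enqueue 10 → queue [0, 1, 9, 11, 13, 10]
Visit 0 → queue [1, 9, 11, 13, 10]
Visit 1; enqueue 5 → queue [9, 11, 13, 10, 5]
Visit 9 → queue [11, 13, 10, 5]
Visit 11 → queue [13, 10, 5]
Visit 13 → queue [10, 5]
Visit 10 → queue [5]
Visit 5 → queue []

2 15 14 12 4 7 6 3 8 16 0 1 9 11 13 10 5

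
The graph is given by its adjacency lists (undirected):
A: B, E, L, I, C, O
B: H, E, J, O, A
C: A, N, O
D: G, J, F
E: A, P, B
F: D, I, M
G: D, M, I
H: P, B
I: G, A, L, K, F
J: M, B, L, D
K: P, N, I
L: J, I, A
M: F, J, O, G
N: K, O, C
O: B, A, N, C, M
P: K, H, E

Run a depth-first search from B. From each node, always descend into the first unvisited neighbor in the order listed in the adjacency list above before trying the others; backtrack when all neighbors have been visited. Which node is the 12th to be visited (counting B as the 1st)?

F

Visit B
B → H
H → P
P → K
K → N
N → O
O → A
A → E
A → L
L → J
J → M
M → F
F → D
D → G
G → I
A → C

Visit order: B, H, P, K, N, O, A, E, L, J, M, F, D, G, I, C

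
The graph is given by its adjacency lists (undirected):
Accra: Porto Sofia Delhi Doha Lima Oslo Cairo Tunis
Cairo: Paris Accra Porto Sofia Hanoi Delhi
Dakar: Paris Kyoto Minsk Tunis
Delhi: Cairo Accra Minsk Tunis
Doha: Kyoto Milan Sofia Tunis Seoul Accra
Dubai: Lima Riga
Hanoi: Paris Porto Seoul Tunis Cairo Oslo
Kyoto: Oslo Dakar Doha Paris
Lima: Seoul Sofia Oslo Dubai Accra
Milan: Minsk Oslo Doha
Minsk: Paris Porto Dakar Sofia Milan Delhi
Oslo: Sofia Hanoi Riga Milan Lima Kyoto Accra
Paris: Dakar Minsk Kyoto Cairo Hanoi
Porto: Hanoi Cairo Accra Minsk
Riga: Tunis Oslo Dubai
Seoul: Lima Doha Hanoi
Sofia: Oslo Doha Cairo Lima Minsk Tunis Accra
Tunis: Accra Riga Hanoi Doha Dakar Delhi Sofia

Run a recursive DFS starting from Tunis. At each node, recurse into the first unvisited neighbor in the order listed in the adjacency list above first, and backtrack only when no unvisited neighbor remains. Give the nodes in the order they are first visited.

Visit Tunis
Tunis → Accra
Accra → Porto
Porto → Hanoi
Hanoi → Paris
Paris → Dakar
Dakar → Kyoto
Kyoto → Oslo
Oslo → Sofia
Sofia → Doha
Doha → Milan
Milan → Minsk
Minsk → Delhi
Delhi → Cairo
Doha → Seoul
Seoul → Lima
Lima → Dubai
Dubai → Riga

Tunis -> Accra -> Porto -> Hanoi -> Paris -> Dakar -> Kyoto -> Oslo -> Sofia -> Doha -> Milan -> Minsk -> Delhi -> Cairo -> Seoul -> Lima -> Dubai -> Riga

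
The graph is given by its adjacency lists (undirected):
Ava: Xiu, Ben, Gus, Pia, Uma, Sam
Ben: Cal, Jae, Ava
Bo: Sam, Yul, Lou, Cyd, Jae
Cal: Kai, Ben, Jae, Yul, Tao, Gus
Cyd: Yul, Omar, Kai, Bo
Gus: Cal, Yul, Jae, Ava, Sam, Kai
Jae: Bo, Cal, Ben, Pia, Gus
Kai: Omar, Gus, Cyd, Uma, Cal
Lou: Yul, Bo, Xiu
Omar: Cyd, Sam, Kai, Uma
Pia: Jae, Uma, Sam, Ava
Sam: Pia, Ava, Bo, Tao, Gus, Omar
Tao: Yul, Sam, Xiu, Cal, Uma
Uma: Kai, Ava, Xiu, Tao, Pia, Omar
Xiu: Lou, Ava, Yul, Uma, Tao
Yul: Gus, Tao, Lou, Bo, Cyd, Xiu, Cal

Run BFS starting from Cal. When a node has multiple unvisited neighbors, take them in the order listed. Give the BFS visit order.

Cal, Kai, Ben, Jae, Yul, Tao, Gus, Omar, Cyd, Uma, Ava, Bo, Pia, Lou, Xiu, Sam

Visit Cal; enqueue Kai, Ben, Jae, Yul, Tao, Gus → queue [Kai, Ben, Jae, Yul, Tao, Gus]
Visit Kai; enqueue Omar, Cyd, Uma → queue [Ben, Jae, Yul, Tao, Gus, Omar, Cyd, Uma]
Visit Ben; enqueue Ava → queue [Jae, Yul, Tao, Gus, Omar, Cyd, Uma, Ava]
Visit Jae; enqueue Bo, Pia → queue [Yul, Tao, Gus, Omar, Cyd, Uma, Ava, Bo, Pia]
Visit Yul; enqueue Lou, Xiu → queue [Tao, Gus, Omar, Cyd, Uma, Ava, Bo, Pia, Lou, Xiu]
Visit Tao; enqueue Sam → queue [Gus, Omar, Cyd, Uma, Ava, Bo, Pia, Lou, Xiu, Sam]
Visit Gus → queue [Omar, Cyd, Uma, Ava, Bo, Pia, Lou, Xiu, Sam]
Visit Omar → queue [Cyd, Uma, Ava, Bo, Pia, Lou, Xiu, Sam]
Visit Cyd → queue [Uma, Ava, Bo, Pia, Lou, Xiu, Sam]
Visit Uma → queue [Ava, Bo, Pia, Lou, Xiu, Sam]
Visit Ava → queue [Bo, Pia, Lou, Xiu, Sam]
Visit Bo → queue [Pia, Lou, Xiu, Sam]
Visit Pia → queue [Lou, Xiu, Sam]
Visit Lou → queue [Xiu, Sam]
Visit Xiu → queue [Sam]
Visit Sam → queue []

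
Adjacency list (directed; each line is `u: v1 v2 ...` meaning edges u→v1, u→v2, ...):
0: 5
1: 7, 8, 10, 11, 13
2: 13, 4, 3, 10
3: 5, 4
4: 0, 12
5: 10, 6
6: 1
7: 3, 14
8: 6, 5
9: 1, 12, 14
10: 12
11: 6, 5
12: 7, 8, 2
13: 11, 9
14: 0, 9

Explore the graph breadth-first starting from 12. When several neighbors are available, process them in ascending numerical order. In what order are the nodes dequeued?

12, 2, 7, 8, 3, 4, 10, 13, 14, 5, 6, 0, 9, 11, 1

Visit 12; enqueue 2, 7, 8 → queue [2, 7, 8]
Visit 2; enqueue 3, 4, 10, 13 → queue [7, 8, 3, 4, 10, 13]
Visit 7; enqueue 14 → queue [8, 3, 4, 10, 13, 14]
Visit 8; enqueue 5, 6 → queue [3, 4, 10, 13, 14, 5, 6]
Visit 3 → queue [4, 10, 13, 14, 5, 6]
Visit 4; enqueue 0 → queue [10, 13, 14, 5, 6, 0]
Visit 10 → queue [13, 14, 5, 6, 0]
Visit 13; enqueue 9, 11 → queue [14, 5, 6, 0, 9, 11]
Visit 14 → queue [5, 6, 0, 9, 11]
Visit 5 → queue [6, 0, 9, 11]
Visit 6; enqueue 1 → queue [0, 9, 11, 1]
Visit 0 → queue [9, 11, 1]
Visit 9 → queue [11, 1]
Visit 11 → queue [1]
Visit 1 → queue []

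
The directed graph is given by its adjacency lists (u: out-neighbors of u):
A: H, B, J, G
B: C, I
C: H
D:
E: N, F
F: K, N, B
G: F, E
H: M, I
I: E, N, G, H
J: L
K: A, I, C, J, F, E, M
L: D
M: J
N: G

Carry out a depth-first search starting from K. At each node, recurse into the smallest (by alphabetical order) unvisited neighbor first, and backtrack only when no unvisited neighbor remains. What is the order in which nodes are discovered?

Visit K
K → A
A → B
B → C
C → H
H → I
I → E
E → F
F → N
N → G
H → M
M → J
J → L
L → D

K, A, B, C, H, I, E, F, N, G, M, J, L, D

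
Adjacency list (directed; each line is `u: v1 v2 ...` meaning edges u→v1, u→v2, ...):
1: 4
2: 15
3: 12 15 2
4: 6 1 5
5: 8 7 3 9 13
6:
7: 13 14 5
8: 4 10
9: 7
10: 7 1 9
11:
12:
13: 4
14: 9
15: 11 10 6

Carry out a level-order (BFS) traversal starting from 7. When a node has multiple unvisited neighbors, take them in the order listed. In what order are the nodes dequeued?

Visit 7; enqueue 13, 14, 5 → queue [13, 14, 5]
Visit 13; enqueue 4 → queue [14, 5, 4]
Visit 14; enqueue 9 → queue [5, 4, 9]
Visit 5; enqueue 8, 3 → queue [4, 9, 8, 3]
Visit 4; enqueue 6, 1 → queue [9, 8, 3, 6, 1]
Visit 9 → queue [8, 3, 6, 1]
Visit 8; enqueue 10 → queue [3, 6, 1, 10]
Visit 3; enqueue 12, 15, 2 → queue [6, 1, 10, 12, 15, 2]
Visit 6 → queue [1, 10, 12, 15, 2]
Visit 1 → queue [10, 12, 15, 2]
Visit 10 → queue [12, 15, 2]
Visit 12 → queue [15, 2]
Visit 15; enqueue 11 → queue [2, 11]
Visit 2 → queue [11]
Visit 11 → queue []

7, 13, 14, 5, 4, 9, 8, 3, 6, 1, 10, 12, 15, 2, 11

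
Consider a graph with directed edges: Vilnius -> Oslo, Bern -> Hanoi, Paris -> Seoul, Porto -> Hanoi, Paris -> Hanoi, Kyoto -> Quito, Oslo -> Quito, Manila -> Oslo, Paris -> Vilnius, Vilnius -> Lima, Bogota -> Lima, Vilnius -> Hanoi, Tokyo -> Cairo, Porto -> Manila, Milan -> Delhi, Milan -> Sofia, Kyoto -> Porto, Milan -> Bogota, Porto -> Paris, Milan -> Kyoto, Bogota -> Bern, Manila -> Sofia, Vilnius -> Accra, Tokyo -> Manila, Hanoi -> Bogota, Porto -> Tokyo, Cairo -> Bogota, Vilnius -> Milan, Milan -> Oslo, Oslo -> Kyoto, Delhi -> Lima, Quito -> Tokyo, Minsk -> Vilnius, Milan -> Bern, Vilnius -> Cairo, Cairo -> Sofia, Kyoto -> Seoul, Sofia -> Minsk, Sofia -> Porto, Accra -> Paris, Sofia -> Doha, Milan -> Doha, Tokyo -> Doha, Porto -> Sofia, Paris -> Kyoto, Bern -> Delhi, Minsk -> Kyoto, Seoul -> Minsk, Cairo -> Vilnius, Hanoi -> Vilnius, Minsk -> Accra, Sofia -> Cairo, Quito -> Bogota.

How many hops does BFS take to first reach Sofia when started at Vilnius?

Level 0: Vilnius
Level 1: Accra, Cairo, Hanoi, Lima, Milan, Oslo
Level 2: Bern, Bogota, Delhi, Doha, Kyoto, Paris, Quito, Sofia
Level 3: Minsk, Porto, Seoul, Tokyo
Level 4: Manila
Sofia first appears at level 2.

2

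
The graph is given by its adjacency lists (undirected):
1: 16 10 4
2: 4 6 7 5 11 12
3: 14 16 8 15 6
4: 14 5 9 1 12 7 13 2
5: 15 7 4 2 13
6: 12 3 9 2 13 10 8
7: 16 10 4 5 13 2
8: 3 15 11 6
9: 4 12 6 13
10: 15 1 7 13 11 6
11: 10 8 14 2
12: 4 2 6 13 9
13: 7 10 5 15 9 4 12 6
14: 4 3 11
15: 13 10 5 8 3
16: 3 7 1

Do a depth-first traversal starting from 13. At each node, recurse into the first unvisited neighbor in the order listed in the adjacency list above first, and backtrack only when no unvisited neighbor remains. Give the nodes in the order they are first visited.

13 -> 7 -> 16 -> 3 -> 14 -> 4 -> 5 -> 15 -> 10 -> 1 -> 11 -> 8 -> 6 -> 12 -> 2 -> 9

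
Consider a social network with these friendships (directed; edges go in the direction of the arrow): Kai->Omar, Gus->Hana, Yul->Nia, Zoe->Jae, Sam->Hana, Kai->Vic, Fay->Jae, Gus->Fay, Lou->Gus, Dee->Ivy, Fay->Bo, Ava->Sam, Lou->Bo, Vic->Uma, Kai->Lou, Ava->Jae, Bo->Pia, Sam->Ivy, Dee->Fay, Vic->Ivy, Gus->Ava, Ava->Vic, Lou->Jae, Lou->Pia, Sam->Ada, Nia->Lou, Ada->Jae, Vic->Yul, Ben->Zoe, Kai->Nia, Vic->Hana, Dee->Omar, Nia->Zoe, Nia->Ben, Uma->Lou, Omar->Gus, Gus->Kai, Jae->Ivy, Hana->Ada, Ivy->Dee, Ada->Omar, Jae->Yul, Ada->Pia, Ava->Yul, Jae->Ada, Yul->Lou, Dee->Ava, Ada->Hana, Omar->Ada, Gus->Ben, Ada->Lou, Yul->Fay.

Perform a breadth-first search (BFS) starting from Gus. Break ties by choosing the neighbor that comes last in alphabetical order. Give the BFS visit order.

Gus, Kai, Hana, Fay, Ben, Ava, Vic, Omar, Nia, Lou, Ada, Jae, Bo, Zoe, Yul, Sam, Uma, Ivy, Pia, Dee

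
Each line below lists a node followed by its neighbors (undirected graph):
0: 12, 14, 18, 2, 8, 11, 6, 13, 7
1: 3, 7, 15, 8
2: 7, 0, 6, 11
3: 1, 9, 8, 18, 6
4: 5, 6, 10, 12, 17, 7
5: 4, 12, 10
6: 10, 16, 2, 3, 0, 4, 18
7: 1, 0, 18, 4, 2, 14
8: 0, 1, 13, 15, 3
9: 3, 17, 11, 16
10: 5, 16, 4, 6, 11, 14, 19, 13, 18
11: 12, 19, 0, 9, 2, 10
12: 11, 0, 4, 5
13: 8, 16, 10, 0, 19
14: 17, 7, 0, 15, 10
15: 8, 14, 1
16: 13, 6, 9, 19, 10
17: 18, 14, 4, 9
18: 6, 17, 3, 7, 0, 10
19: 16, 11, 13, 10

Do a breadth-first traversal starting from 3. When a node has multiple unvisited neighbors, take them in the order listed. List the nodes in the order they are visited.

3 -> 1 -> 9 -> 8 -> 18 -> 6 -> 7 -> 15 -> 17 -> 11 -> 16 -> 0 -> 13 -> 10 -> 2 -> 4 -> 14 -> 12 -> 19 -> 5

Visit 3; enqueue 1, 9, 8, 18, 6 → queue [1, 9, 8, 18, 6]
Visit 1; enqueue 7, 15 → queue [9, 8, 18, 6, 7, 15]
Visit 9; enqueue 17, 11, 16 → queue [8, 18, 6, 7, 15, 17, 11, 16]
Visit 8; enqueue 0, 13 → queue [18, 6, 7, 15, 17, 11, 16, 0, 13]
Visit 18; enqueue 10 → queue [6, 7, 15, 17, 11, 16, 0, 13, 10]
Visit 6; enqueue 2, 4 → queue [7, 15, 17, 11, 16, 0, 13, 10, 2, 4]
Visit 7; enqueue 14 → queue [15, 17, 11, 16, 0, 13, 10, 2, 4, 14]
Visit 15 → queue [17, 11, 16, 0, 13, 10, 2, 4, 14]
Visit 17 → queue [11, 16, 0, 13, 10, 2, 4, 14]
Visit 11; enqueue 12, 19 → queue [16, 0, 13, 10, 2, 4, 14, 12, 19]
Visit 16 → queue [0, 13, 10, 2, 4, 14, 12, 19]
Visit 0 → queue [13, 10, 2, 4, 14, 12, 19]
Visit 13 → queue [10, 2, 4, 14, 12, 19]
Visit 10; enqueue 5 → queue [2, 4, 14, 12, 19, 5]
Visit 2 → queue [4, 14, 12, 19, 5]
Visit 4 → queue [14, 12, 19, 5]
Visit 14 → queue [12, 19, 5]
Visit 12 → queue [19, 5]
Visit 19 → queue [5]
Visit 5 → queue []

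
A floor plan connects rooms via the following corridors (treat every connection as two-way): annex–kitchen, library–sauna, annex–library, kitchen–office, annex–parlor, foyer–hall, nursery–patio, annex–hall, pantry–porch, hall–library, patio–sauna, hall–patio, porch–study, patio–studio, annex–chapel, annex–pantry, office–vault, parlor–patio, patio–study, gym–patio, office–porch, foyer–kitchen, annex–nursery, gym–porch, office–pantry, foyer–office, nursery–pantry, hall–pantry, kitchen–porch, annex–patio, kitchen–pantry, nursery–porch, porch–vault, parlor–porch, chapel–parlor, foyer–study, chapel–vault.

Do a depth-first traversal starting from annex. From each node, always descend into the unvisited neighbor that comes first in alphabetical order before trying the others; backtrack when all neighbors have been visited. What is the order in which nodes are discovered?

annex, chapel, parlor, patio, gym, porch, kitchen, foyer, hall, library, sauna, pantry, nursery, office, vault, study, studio

Visit annex
annex → chapel
chapel → parlor
parlor → patio
patio → gym
gym → porch
porch → kitchen
kitchen → foyer
foyer → hall
hall → library
library → sauna
hall → pantry
pantry → nursery
pantry → office
office → vault
foyer → study
patio → studio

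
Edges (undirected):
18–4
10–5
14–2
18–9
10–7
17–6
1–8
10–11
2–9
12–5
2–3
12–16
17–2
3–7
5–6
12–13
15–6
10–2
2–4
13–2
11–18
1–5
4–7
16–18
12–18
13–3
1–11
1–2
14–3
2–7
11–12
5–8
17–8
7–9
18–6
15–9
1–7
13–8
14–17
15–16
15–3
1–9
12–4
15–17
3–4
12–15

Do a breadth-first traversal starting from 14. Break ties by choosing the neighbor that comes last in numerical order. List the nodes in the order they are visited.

Visit 14; enqueue 17, 3, 2 → queue [17, 3, 2]
Visit 17; enqueue 15, 8, 6 → queue [3, 2, 15, 8, 6]
Visit 3; enqueue 13, 7, 4 → queue [2, 15, 8, 6, 13, 7, 4]
Visit 2; enqueue 10, 9, 1 → queue [15, 8, 6, 13, 7, 4, 10, 9, 1]
Visit 15; enqueue 16, 12 → queue [8, 6, 13, 7, 4, 10, 9, 1, 16, 12]
Visit 8; enqueue 5 → queue [6, 13, 7, 4, 10, 9, 1, 16, 12, 5]
Visit 6; enqueue 18 → queue [13, 7, 4, 10, 9, 1, 16, 12, 5, 18]
Visit 13 → queue [7, 4, 10, 9, 1, 16, 12, 5, 18]
Visit 7 → queue [4, 10, 9, 1, 16, 12, 5, 18]
Visit 4 → queue [10, 9, 1, 16, 12, 5, 18]
Visit 10; enqueue 11 → queue [9, 1, 16, 12, 5, 18, 11]
Visit 9 → queue [1, 16, 12, 5, 18, 11]
Visit 1 → queue [16, 12, 5, 18, 11]
Visit 16 → queue [12, 5, 18, 11]
Visit 12 → queue [5, 18, 11]
Visit 5 → queue [18, 11]
Visit 18 → queue [11]
Visit 11 → queue []

14 → 17 → 3 → 2 → 15 → 8 → 6 → 13 → 7 → 4 → 10 → 9 → 1 → 16 → 12 → 5 → 18 → 11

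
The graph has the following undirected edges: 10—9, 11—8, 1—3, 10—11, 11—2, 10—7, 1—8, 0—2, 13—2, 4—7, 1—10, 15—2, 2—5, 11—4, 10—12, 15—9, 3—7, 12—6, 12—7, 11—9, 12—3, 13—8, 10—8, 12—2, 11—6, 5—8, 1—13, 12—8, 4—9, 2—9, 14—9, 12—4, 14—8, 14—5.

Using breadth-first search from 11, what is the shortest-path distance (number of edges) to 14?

2

Level 0: 11
Level 1: 2, 4, 6, 8, 9, 10
Level 2: 0, 1, 5, 7, 12, 13, 14, 15
Level 3: 3
14 first appears at level 2.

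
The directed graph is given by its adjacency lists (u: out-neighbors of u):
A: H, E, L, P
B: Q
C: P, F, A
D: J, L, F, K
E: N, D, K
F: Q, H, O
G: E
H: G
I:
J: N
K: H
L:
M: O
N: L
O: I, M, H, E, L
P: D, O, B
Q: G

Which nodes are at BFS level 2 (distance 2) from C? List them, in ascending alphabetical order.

Level 0: C
Level 1: A, F, P
Level 2: B, D, E, H, L, O, Q
Level 3: G, I, J, K, M, N

B, D, E, H, L, O, Q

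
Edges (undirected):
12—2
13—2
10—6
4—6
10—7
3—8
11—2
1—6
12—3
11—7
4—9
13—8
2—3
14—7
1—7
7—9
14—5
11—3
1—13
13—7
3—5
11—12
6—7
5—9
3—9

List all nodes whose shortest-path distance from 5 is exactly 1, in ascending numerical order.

Level 0: 5
Level 1: 3, 9, 14
Level 2: 2, 4, 7, 8, 11, 12
Level 3: 1, 6, 10, 13

3, 9, 14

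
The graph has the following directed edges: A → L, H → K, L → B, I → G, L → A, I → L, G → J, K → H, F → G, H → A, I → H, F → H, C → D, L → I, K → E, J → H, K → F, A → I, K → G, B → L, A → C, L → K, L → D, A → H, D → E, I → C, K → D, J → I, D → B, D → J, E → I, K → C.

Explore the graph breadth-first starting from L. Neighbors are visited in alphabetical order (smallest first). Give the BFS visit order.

Visit L; enqueue A, B, D, I, K → queue [A, B, D, I, K]
Visit A; enqueue C, H → queue [B, D, I, K, C, H]
Visit B → queue [D, I, K, C, H]
Visit D; enqueue E, J → queue [I, K, C, H, E, J]
Visit I; enqueue G → queue [K, C, H, E, J, G]
Visit K; enqueue F → queue [C, H, E, J, G, F]
Visit C → queue [H, E, J, G, F]
Visit H → queue [E, J, G, F]
Visit E → queue [J, G, F]
Visit J → queue [G, F]
Visit G → queue [F]
Visit F → queue []

L, A, B, D, I, K, C, H, E, J, G, F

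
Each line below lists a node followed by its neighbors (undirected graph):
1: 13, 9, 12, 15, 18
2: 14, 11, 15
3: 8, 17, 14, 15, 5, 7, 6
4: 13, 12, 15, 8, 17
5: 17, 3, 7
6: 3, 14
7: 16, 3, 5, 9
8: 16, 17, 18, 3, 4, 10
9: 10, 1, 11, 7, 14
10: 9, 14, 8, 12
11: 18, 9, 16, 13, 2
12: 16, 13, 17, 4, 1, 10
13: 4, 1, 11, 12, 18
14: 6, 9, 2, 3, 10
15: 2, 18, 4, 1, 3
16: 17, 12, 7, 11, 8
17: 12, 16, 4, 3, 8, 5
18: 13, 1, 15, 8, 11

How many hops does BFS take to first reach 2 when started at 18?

2

Level 0: 18
Level 1: 1, 8, 11, 13, 15
Level 2: 2, 3, 4, 9, 10, 12, 16, 17
Level 3: 5, 6, 7, 14
2 first appears at level 2.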